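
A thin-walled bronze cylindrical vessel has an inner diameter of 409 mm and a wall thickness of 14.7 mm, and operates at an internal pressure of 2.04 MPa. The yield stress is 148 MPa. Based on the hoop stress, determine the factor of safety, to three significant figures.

n = 5.22

σ_h = pD/(2t) = 2.04×409/(2×14.7) = 28.38 MPa.
n = 148/28.38 = 5.215.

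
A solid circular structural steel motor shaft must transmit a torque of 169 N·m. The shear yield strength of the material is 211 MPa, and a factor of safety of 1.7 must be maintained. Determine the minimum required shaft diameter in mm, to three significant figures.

d = 19.1 mm

Allowable shear stress τ_allow = 211/1.7 = 124.1 MPa.
For a solid shaft τ = 16T/(πd³), so d³ = 16T/(π τ_allow) = 16×169000/(π×124.1) = 6935 mm³.
d = (6935)^(1/3) = 19.07 mm.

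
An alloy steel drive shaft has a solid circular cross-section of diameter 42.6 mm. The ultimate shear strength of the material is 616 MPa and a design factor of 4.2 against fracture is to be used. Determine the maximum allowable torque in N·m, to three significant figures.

τ_allow = 616/4.2 = 146.7 MPa.
For a solid shaft T_allow = τ_allow·πd³/16; πd³/16 = π×42.6³/16 = 15180 mm³.
T_allow = 146.7×15180 = 2.226×10^6 N·mm = 2226 N·m.

T_allow = 2230 N·m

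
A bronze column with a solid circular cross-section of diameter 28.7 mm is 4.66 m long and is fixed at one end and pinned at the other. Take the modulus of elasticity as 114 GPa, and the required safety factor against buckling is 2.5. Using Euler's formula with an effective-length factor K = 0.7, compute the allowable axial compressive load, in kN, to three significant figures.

P_allow = 1.41 kN

I = πd⁴/64 = π×28.7⁴/64 = 33300 mm⁴.
Effective length L_e = KL = 0.7×4.66 m = 3262 mm.
Euler critical load P_cr = π²EI/L_e² = π²×114000×33300/3262² = 3522 N.
P_allow = P_cr/n = 3522/2.5 = 1409 N.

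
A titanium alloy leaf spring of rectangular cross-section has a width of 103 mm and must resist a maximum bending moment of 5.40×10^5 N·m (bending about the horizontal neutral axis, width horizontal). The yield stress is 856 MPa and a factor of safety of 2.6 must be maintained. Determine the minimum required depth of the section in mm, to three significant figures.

h = 309 mm

σ_allow = 856/2.6 = 329.2 MPa.
For a rectangular section σ = 6M/(bh²), so h² = 6M/(b σ_allow) = 6×5.4000×10^8/(103×329.2) = 95540 mm².
h = 309.1 mm.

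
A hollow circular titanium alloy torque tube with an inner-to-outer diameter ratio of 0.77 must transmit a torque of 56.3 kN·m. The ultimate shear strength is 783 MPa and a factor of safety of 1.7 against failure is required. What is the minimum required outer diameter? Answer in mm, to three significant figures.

d_o = 98.6 mm

τ_allow = 783/1.7 = 460.6 MPa.
For a hollow shaft τ = 16T/[πd_o³(1−k⁴)] with k = 0.77, so 1−k⁴ = 0.6485.
d_o³ = 16T/[π τ_allow (1−k⁴)] = 16×5.6300×10^7/(π×460.6×0.6485) = 960000 mm³.
d_o = 98.65 mm.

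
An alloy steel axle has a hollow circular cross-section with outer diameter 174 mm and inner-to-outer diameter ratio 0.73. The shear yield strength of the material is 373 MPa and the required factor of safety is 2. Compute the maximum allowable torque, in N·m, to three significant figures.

τ_allow = 373/2 = 186.5 MPa.
For a hollow shaft T_allow = τ_allow·πd_o³(1−k⁴)/16 with 1−k⁴ = 0.7160, so πd_o³(1−k⁴)/16 = 740600 mm³.
T_allow = 186.5×740600 = 1.381×10^8 N·mm = 138100 N·m.

T_allow = 1.38×10^5 N·m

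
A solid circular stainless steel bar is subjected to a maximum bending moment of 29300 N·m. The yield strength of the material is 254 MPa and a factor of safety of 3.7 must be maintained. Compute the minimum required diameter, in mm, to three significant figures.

d = 163 mm

σ_allow = 254/3.7 = 68.65 MPa.
For a solid circular section σ = 32M/(πd³), so d³ = 32M/(π σ_allow) = 32×2.9300×10^7/(π×68.65) = 4.347×10^6 mm³.
d = 163.2 mm.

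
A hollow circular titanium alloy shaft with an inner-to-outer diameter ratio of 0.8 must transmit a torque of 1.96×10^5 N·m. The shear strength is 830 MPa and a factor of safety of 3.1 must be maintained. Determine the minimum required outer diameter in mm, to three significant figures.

τ_allow = 830/3.1 = 267.7 MPa.
For a hollow shaft τ = 16T/[πd_o³(1−k⁴)] with k = 0.8, so 1−k⁴ = 0.5904.
d_o³ = 16T/[π τ_allow (1−k⁴)] = 16×1.9600×10^8/(π×267.7×0.5904) = 6.315×10^6 mm³.
d_o = 184.8 mm.

d_o = 185 mm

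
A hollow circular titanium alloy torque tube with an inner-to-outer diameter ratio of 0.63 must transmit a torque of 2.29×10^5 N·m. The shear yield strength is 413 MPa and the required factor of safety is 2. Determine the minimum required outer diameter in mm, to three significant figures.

d_o = 189 mm

τ_allow = 413/2 = 206.5 MPa.
For a hollow shaft τ = 16T/[πd_o³(1−k⁴)] with k = 0.63, so 1−k⁴ = 0.8425.
d_o³ = 16T/[π τ_allow (1−k⁴)] = 16×2.2900×10^8/(π×206.5×0.8425) = 6.704×10^6 mm³.
d_o = 188.6 mm.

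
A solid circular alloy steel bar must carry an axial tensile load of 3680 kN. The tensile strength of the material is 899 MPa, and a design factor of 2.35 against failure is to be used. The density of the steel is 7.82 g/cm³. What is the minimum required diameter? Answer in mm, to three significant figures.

d = 111 mm

Allowable stress σ_allow = 899/2.35 = 382.6 MPa.
Required area A = F/σ_allow = 3680000/382.6 = 9620 mm².
A = πd²/4 → d = √(4A/π) = 110.7 mm.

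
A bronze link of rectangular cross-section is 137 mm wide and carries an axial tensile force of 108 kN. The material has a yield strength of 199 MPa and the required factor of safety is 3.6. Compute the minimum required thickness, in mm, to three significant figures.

σ_allow = 199/3.6 = 55.28 MPa.
Required area A = F/σ_allow = 108000/55.28 = 1954 mm².
t = A/w = 1954/137 = 14.26 mm.

t = 14.3 mm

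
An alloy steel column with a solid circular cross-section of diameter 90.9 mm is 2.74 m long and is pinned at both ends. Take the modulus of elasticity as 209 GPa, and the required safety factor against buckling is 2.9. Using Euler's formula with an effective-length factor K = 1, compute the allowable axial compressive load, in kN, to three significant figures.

P_allow = 318 kN

I = πd⁴/64 = π×90.9⁴/64 = 3.351×10^6 mm⁴.
Effective length L_e = KL = 1×2.74 m = 2740 mm.
Euler critical load P_cr = π²EI/L_e² = π²×209000×3.351×10^6/2740² = 920800 N.
P_allow = P_cr/n = 920800/2.9 = 317500 N.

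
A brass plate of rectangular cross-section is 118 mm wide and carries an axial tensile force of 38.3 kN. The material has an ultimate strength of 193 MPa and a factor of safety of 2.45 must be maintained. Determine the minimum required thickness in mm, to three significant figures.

t = 4.12 mm

σ_allow = 193/2.45 = 78.78 MPa.
Required area A = F/σ_allow = 38300/78.78 = 486.2 mm².
t = A/w = 486.2/118 = 4.120 mm.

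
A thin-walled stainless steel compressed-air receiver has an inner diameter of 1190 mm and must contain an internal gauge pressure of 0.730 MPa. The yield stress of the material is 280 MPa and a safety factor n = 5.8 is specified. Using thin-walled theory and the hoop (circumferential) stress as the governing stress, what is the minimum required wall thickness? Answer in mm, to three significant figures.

σ_allow = 280/5.8 = 48.28 MPa.
Hoop stress σ_h = pD/(2t), so t = pD/(2σ_allow) = 0.730×1190/(2×48.28) = 8.997 mm.

t = 9.00 mm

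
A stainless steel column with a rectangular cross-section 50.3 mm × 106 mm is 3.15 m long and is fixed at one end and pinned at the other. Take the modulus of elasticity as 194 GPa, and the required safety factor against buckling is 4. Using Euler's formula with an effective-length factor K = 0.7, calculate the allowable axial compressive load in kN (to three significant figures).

Buckling occurs about the weak axis: I_min = h·b³/12 = 106×50.3³/12 = 1.124×10^6 mm⁴ (b = 50.3 mm is the smaller dimension).
Effective length L_e = KL = 0.7×3.15 m = 2205 mm.
Euler critical load P_cr = π²EI/L_e² = π²×194000×1.124×10^6/2205² = 442700 N.
P_allow = P_cr/n = 442700/4 = 110700 N.

P_allow = 111 kN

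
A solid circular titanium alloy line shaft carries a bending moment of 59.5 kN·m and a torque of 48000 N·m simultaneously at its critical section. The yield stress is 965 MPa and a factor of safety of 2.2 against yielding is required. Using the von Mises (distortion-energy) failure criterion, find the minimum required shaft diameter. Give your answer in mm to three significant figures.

d = 119 mm

σ_allow = σ_y/n = 965/2.2 = 438.6 MPa.
For a solid shaft σ_b = 32M/(πd³) and τ = 16T/(πd³), so the von Mises stress is σ' = (16/πd³)·√(4M²+3T²).
√(4M²+3T²) = √(4×(5.950×10^7)² + 3×(4.800×10^7)²) = 1.452×10^8 N·mm.
d³ = 16×1.452×10^8/(π×438.6) = 1.685×10^6 mm³.
d = 119.0 mm.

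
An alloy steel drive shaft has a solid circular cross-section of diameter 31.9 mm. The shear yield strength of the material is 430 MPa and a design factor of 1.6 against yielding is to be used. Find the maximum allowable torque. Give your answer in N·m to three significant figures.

τ_allow = 430/1.6 = 268.8 MPa.
For a solid shaft T_allow = τ_allow·πd³/16; πd³/16 = π×31.9³/16 = 6374 mm³.
T_allow = 268.8×6374 = 1.713×10^6 N·mm = 1713 N·m.

T_allow = 1710 N·m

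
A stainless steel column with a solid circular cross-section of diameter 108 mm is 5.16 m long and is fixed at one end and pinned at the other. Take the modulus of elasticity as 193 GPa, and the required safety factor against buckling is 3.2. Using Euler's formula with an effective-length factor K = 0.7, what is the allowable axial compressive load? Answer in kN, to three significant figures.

P_allow = 305 kN

I = πd⁴/64 = π×108⁴/64 = 6.678×10^6 mm⁴.
Effective length L_e = KL = 0.7×5.16 m = 3612 mm.
Euler critical load P_cr = π²EI/L_e² = π²×193000×6.678×10^6/3612² = 975000 N.
P_allow = P_cr/n = 975000/3.2 = 304700 N.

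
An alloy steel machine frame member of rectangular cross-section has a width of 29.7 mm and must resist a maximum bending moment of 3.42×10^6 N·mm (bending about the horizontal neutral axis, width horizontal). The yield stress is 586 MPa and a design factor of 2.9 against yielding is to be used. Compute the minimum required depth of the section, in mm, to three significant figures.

σ_allow = 586/2.9 = 202.1 MPa.
For a rectangular section σ = 6M/(bh²), so h² = 6M/(b σ_allow) = 6×3420000/(29.7×202.1) = 3419 mm².
h = 58.47 mm.

h = 58.5 mm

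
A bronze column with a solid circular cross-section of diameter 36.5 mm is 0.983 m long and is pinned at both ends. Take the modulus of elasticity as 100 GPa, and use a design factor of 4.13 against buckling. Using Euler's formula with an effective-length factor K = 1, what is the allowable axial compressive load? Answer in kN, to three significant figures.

P_allow = 21.5 kN

I = πd⁴/64 = π×36.5⁴/64 = 87120 mm⁴.
Effective length L_e = KL = 1×0.983 m = 983.0 mm.
Euler critical load P_cr = π²EI/L_e² = π²×100000×87120/983.0² = 88990 N.
P_allow = P_cr/n = 88990/4.13 = 21550 N.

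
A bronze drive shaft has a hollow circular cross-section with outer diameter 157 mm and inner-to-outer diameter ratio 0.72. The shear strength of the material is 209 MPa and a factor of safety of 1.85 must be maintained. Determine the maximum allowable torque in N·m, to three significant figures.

T_allow = 62800 N·m

τ_allow = 209/1.85 = 113.0 MPa.
For a hollow shaft T_allow = τ_allow·πd_o³(1−k⁴)/16 with 1−k⁴ = 0.7313, so πd_o³(1−k⁴)/16 = 555700 mm³.
T_allow = 113.0×555700 = 6.277×10^7 N·mm = 62770 N·m.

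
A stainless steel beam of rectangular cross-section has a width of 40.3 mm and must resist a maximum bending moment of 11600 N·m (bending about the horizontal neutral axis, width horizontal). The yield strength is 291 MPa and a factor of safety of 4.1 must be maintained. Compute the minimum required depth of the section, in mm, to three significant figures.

h = 156 mm

σ_allow = 291/4.1 = 70.98 MPa.
For a rectangular section σ = 6M/(bh²), so h² = 6M/(b σ_allow) = 6×1.1600×10^7/(40.3×70.98) = 24330 mm².
h = 156.0 mm.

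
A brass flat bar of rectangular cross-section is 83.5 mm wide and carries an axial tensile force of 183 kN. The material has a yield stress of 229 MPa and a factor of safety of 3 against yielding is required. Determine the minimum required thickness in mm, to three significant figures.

σ_allow = 229/3 = 76.33 MPa.
Required area A = F/σ_allow = 183000/76.33 = 2397 mm².
t = A/w = 2397/83.5 = 28.71 mm.

t = 28.7 mm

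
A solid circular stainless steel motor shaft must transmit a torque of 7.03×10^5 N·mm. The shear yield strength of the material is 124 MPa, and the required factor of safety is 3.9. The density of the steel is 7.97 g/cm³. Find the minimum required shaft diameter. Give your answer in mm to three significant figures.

Allowable shear stress τ_allow = 124/3.9 = 31.79 MPa.
For a solid shaft τ = 16T/(πd³), so d³ = 16T/(π τ_allow) = 16×703000/(π×31.79) = 112600 mm³.
d = (112600)^(1/3) = 48.29 mm.

d = 48.3 mm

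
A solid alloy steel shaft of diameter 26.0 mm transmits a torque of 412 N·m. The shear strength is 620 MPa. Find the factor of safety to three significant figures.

τ = 16T/(πd³) = 16×412000/(π×26.0³) = 119.4 MPa.
n = τ_limit/τ = 620/119.4 = 5.193.

n = 5.19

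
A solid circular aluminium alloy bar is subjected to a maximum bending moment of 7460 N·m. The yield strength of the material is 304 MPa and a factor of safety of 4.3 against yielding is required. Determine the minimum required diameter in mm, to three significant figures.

σ_allow = 304/4.3 = 70.70 MPa.
For a solid circular section σ = 32M/(πd³), so d³ = 32M/(π σ_allow) = 32×7460000/(π×70.70) = 1.075×10^6 mm³.
d = 102.4 mm.

d = 102 mm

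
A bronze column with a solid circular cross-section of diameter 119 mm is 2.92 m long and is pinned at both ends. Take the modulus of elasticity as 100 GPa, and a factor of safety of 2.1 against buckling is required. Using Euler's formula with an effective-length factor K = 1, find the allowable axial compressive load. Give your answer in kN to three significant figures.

I = πd⁴/64 = π×119⁴/64 = 9.844×10^6 mm⁴.
Effective length L_e = KL = 1×2.92 m = 2920 mm.
Euler critical load P_cr = π²EI/L_e² = π²×100000×9.844×10^6/2920² = 1.139×10^6 N.
P_allow = P_cr/n = 1.139×10^6/2.1 = 542600 N.

P_allow = 543 kN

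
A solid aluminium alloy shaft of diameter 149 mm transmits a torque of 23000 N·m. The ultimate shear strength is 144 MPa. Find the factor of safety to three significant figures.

n = 4.07

τ = 16T/(πd³) = 16×2.3000×10^7/(π×149³) = 35.41 MPa.
n = τ_limit/τ = 144/35.41 = 4.067.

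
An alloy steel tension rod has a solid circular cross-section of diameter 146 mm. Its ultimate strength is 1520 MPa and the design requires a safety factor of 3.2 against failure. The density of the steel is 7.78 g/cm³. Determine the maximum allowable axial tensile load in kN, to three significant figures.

σ_allow = 1520/3.2 = 475.0 MPa.
A = πd²/4 = π×146²/4 = 16740 mm².
F_allow = σ_allow × A = 475.0×16740 = 7.952×10^6 N.

F_allow = 7950 kN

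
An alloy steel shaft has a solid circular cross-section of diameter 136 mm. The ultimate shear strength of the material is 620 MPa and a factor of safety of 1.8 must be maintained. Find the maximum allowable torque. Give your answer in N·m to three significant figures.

T_allow = 1.70×10^5 N·m

τ_allow = 620/1.8 = 344.4 MPa.
For a solid shaft T_allow = τ_allow·πd³/16; πd³/16 = π×136³/16 = 493900 mm³.
T_allow = 344.4×493900 = 1.701×10^8 N·mm = 170100 N·m.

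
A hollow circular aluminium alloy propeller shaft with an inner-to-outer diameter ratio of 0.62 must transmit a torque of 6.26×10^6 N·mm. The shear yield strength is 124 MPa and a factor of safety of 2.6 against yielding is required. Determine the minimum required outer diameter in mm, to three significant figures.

τ_allow = 124/2.6 = 47.69 MPa.
For a hollow shaft τ = 16T/[πd_o³(1−k⁴)] with k = 0.62, so 1−k⁴ = 0.8522.
d_o³ = 16T/[π τ_allow (1−k⁴)] = 16×6260000/(π×47.69×0.8522) = 784400 mm³.
d_o = 92.22 mm.

d_o = 92.2 mm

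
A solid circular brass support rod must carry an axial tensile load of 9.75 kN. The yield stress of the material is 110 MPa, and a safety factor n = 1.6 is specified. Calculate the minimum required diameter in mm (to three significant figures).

d = 13.4 mm

Allowable stress σ_allow = 110/1.6 = 68.75 MPa.
Required area A = F/σ_allow = 9750.0/68.75 = 141.8 mm².
A = πd²/4 → d = √(4A/π) = 13.44 mm.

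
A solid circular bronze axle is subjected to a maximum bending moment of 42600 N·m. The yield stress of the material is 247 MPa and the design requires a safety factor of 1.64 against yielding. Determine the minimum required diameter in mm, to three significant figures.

σ_allow = 247/1.64 = 150.6 MPa.
For a solid circular section σ = 32M/(πd³), so d³ = 32M/(π σ_allow) = 32×4.2600×10^7/(π×150.6) = 2.881×10^6 mm³.
d = 142.3 mm.

d = 142 mm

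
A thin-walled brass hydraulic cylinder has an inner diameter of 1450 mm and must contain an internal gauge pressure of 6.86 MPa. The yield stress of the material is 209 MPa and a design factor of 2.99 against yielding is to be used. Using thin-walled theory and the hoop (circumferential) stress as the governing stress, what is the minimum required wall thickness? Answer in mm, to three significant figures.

σ_allow = 209/2.99 = 69.90 MPa.
Hoop stress σ_h = pD/(2t), so t = pD/(2σ_allow) = 6.86×1450/(2×69.90) = 71.15 mm.

t = 71.2 mm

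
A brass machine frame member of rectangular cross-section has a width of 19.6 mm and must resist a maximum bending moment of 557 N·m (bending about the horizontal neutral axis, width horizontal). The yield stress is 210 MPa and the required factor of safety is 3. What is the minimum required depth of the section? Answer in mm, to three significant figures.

σ_allow = 210/3 = 70.00 MPa.
For a rectangular section σ = 6M/(bh²), so h² = 6M/(b σ_allow) = 6×557000/(19.6×70.00) = 2436 mm².
h = 49.35 mm.

h = 49.4 mm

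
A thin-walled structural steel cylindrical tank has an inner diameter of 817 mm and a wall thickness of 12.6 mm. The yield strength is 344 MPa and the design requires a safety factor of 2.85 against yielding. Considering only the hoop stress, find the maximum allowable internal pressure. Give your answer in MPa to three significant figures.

p_allow = 3.72 MPa

σ_allow = 344/2.85 = 120.7 MPa.
σ_h = pD/(2t) → p_allow = 2σ_allow t/D = 2×120.7×12.6/817 = 3.723 MPa.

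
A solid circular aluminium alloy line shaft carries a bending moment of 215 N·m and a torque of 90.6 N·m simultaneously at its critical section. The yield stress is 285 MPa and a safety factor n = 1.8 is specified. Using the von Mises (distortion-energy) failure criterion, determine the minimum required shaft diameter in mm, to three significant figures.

d = 24.5 mm

σ_allow = σ_y/n = 285/1.8 = 158.3 MPa.
For a solid shaft σ_b = 32M/(πd³) and τ = 16T/(πd³), so the von Mises stress is σ' = (16/πd³)·√(4M²+3T²).
√(4M²+3T²) = √(4×(215000)² + 3×(90600)²) = 457700 N·mm.
d³ = 16×457700/(π×158.3) = 14720 mm³.
d = 24.51 mm.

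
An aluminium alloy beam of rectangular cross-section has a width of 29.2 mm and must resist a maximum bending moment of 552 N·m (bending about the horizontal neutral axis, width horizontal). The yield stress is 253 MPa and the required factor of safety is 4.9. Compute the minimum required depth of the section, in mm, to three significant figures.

h = 46.9 mm

σ_allow = 253/4.9 = 51.63 MPa.
For a rectangular section σ = 6M/(bh²), so h² = 6M/(b σ_allow) = 6×552000/(29.2×51.63) = 2197 mm².
h = 46.87 mm.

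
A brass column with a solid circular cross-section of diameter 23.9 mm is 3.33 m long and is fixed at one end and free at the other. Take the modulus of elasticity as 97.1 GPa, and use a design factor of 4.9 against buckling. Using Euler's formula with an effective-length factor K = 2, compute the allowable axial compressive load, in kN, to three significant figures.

P_allow = 0.0706 kN

I = πd⁴/64 = π×23.9⁴/64 = 16020 mm⁴.
Effective length L_e = KL = 2×3.33 m = 6660 mm.
Euler critical load P_cr = π²EI/L_e² = π²×97100×16020/6660² = 346.0 N.
P_allow = P_cr/n = 346.0/4.9 = 70.62 N.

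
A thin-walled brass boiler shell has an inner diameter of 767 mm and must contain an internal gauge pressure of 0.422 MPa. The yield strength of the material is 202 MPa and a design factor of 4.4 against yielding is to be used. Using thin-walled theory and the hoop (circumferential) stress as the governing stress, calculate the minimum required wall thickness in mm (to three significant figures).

σ_allow = 202/4.4 = 45.91 MPa.
Hoop stress σ_h = pD/(2t), so t = pD/(2σ_allow) = 0.422×767/(2×45.91) = 3.525 mm.

t = 3.53 mm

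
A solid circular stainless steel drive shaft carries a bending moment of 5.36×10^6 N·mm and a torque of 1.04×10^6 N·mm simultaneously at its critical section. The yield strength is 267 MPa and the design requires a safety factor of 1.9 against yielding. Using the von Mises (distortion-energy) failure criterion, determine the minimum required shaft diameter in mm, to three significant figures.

d = 73.3 mm

σ_allow = σ_y/n = 267/1.9 = 140.5 MPa.
For a solid shaft σ_b = 32M/(πd³) and τ = 16T/(πd³), so the von Mises stress is σ' = (16/πd³)·√(4M²+3T²).
√(4M²+3T²) = √(4×(5.360×10^6)² + 3×(1.040×10^6)²) = 1.087×10^7 N·mm.
d³ = 16×1.087×10^7/(π×140.5) = 394000 mm³.
d = 73.31 mm.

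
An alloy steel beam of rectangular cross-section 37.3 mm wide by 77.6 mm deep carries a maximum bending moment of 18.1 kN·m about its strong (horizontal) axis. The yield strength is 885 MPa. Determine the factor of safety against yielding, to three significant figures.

n = 1.83

Section modulus S = bh²/6 = 37.3×77.6²/6 = 37440 mm³.
σ = M/S = 1.8100×10^7/37440 = 483.5 MPa.
n = 885/483.5 = 1.830.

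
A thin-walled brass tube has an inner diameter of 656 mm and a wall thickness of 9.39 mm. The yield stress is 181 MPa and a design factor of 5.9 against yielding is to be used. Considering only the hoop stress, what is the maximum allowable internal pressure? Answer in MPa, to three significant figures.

p_allow = 0.878 MPa

σ_allow = 181/5.9 = 30.68 MPa.
σ_h = pD/(2t) → p_allow = 2σ_allow t/D = 2×30.68×9.39/656 = 0.8783 MPa.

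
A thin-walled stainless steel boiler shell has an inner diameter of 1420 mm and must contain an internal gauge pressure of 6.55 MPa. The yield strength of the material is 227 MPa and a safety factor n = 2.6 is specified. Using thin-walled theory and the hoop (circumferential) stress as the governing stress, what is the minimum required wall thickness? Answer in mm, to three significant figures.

t = 53.3 mm

σ_allow = 227/2.6 = 87.31 MPa.
Hoop stress σ_h = pD/(2t), so t = pD/(2σ_allow) = 6.55×1420/(2×87.31) = 53.27 mm.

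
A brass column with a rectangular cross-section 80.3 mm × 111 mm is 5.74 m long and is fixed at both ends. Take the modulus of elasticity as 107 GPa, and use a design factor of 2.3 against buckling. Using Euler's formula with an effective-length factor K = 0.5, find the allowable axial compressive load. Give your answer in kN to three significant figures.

P_allow = 267 kN

Buckling occurs about the weak axis: I_min = h·b³/12 = 111×80.3³/12 = 4.789×10^6 mm⁴ (b = 80.3 mm is the smaller dimension).
Effective length L_e = KL = 0.5×5.74 m = 2870 mm.
Euler critical load P_cr = π²EI/L_e² = π²×107000×4.789×10^6/2870² = 614100 N.
P_allow = P_cr/n = 614100/2.3 = 267000 N.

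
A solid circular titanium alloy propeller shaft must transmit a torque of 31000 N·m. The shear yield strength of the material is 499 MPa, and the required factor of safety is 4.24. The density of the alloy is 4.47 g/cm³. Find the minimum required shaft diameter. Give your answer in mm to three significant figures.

d = 110 mm

Allowable shear stress τ_allow = 499/4.24 = 117.7 MPa.
For a solid shaft τ = 16T/(πd³), so d³ = 16T/(π τ_allow) = 16×3.1000×10^7/(π×117.7) = 1.342×10^6 mm³.
d = (1.342×10^6)^(1/3) = 110.3 mm.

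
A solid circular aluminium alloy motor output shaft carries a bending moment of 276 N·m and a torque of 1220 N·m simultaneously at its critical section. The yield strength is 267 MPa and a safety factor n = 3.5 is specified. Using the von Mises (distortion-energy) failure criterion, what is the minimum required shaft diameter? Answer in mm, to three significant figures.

σ_allow = σ_y/n = 267/3.5 = 76.29 MPa.
For a solid shaft σ_b = 32M/(πd³) and τ = 16T/(πd³), so the von Mises stress is σ' = (16/πd³)·√(4M²+3T²).
√(4M²+3T²) = √(4×(276000)² + 3×(1.220×10^6)²) = 2.184×10^6 N·mm.
d³ = 16×2.184×10^6/(π×76.29) = 145800 mm³.
d = 52.63 mm.

d = 52.6 mm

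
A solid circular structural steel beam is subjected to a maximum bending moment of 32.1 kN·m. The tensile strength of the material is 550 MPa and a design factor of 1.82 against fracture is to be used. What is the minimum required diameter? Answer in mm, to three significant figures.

d = 103 mm

σ_allow = 550/1.82 = 302.2 MPa.
For a solid circular section σ = 32M/(πd³), so d³ = 32M/(π σ_allow) = 32×3.2100×10^7/(π×302.2) = 1.082×10^6 mm³.
d = 102.7 mm.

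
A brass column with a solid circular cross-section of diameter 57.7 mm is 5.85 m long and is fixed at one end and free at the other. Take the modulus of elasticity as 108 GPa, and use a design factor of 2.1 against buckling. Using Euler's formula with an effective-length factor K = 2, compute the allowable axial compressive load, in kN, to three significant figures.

I = πd⁴/64 = π×57.7⁴/64 = 544100 mm⁴.
Effective length L_e = KL = 2×5.85 m = 11700 mm.
Euler critical load P_cr = π²EI/L_e² = π²×108000×544100/11700² = 4237 N.
P_allow = P_cr/n = 4237/2.1 = 2017 N.

P_allow = 2.02 kN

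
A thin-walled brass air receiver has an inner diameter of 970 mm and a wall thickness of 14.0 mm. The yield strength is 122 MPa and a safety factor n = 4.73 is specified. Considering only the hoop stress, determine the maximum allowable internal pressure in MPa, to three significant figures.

σ_allow = 122/4.73 = 25.79 MPa.
σ_h = pD/(2t) → p_allow = 2σ_allow t/D = 2×25.79×14.0/970 = 0.7445 MPa.

p_allow = 0.745 MPa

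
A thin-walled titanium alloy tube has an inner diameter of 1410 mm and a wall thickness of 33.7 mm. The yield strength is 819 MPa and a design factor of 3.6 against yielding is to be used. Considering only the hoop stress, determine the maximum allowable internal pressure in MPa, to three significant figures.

p_allow = 10.9 MPa

σ_allow = 819/3.6 = 227.5 MPa.
σ_h = pD/(2t) → p_allow = 2σ_allow t/D = 2×227.5×33.7/1410 = 10.87 MPa.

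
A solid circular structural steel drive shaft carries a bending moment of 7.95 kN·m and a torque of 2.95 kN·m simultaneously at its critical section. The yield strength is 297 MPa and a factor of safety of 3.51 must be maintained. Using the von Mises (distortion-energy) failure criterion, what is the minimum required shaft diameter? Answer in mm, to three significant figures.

d = 100 mm

σ_allow = σ_y/n = 297/3.51 = 84.62 MPa.
For a solid shaft σ_b = 32M/(πd³) and τ = 16T/(πd³), so the von Mises stress is σ' = (16/πd³)·√(4M²+3T²).
√(4M²+3T²) = √(4×(7.950×10^6)² + 3×(2.950×10^6)²) = 1.670×10^7 N·mm.
d³ = 16×1.670×10^7/(π×84.62) = 1.005×10^6 mm³.
d = 100.2 mm.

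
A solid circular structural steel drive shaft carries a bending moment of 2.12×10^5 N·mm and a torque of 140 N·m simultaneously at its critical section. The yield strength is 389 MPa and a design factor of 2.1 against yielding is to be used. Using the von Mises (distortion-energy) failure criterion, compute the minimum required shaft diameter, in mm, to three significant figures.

d = 23.8 mm

σ_allow = σ_y/n = 389/2.1 = 185.2 MPa.
For a solid shaft σ_b = 32M/(πd³) and τ = 16T/(πd³), so the von Mises stress is σ' = (16/πd³)·√(4M²+3T²).
√(4M²+3T²) = √(4×(212000)² + 3×(140000)²) = 488400 N·mm.
d³ = 16×488400/(π×185.2) = 13430 mm³.
d = 23.77 mm.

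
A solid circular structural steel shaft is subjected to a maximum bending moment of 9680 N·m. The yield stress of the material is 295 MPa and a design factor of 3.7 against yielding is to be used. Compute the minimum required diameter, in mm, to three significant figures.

σ_allow = 295/3.7 = 79.73 MPa.
For a solid circular section σ = 32M/(πd³), so d³ = 32M/(π σ_allow) = 32×9680000/(π×79.73) = 1.237×10^6 mm³.
d = 107.3 mm.

d = 107 mm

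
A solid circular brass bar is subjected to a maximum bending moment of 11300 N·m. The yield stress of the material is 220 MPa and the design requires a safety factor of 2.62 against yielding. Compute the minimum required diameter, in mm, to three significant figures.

d = 111 mm

σ_allow = 220/2.62 = 83.97 MPa.
For a solid circular section σ = 32M/(πd³), so d³ = 32M/(π σ_allow) = 32×1.1300×10^7/(π×83.97) = 1.371×10^6 mm³.
d = 111.1 mm.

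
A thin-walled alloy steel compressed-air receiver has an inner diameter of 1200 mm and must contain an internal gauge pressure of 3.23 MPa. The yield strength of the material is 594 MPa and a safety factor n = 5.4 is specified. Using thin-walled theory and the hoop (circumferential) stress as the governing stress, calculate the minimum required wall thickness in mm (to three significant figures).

σ_allow = 594/5.4 = 110.0 MPa.
Hoop stress σ_h = pD/(2t), so t = pD/(2σ_allow) = 3.23×1200/(2×110.0) = 17.62 mm.

t = 17.6 mm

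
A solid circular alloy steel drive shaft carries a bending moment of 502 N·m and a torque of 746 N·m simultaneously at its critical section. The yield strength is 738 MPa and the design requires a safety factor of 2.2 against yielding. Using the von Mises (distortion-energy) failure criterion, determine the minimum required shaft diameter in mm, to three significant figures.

d = 29.2 mm

σ_allow = σ_y/n = 738/2.2 = 335.5 MPa.
For a solid shaft σ_b = 32M/(πd³) and τ = 16T/(πd³), so the von Mises stress is σ' = (16/πd³)·√(4M²+3T²).
√(4M²+3T²) = √(4×(502000)² + 3×(746000)²) = 1.636×10^6 N·mm.
d³ = 16×1.636×10^6/(π×335.5) = 24840 mm³.
d = 29.18 mm.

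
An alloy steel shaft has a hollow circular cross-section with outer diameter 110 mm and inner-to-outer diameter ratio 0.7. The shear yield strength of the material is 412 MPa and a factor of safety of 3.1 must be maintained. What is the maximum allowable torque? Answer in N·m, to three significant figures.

τ_allow = 412/3.1 = 132.9 MPa.
For a hollow shaft T_allow = τ_allow·πd_o³(1−k⁴)/16 with 1−k⁴ = 0.7599, so πd_o³(1−k⁴)/16 = 198600 mm³.
T_allow = 132.9×198600 = 2.639×10^7 N·mm = 26390 N·m.

T_allow = 26400 N·m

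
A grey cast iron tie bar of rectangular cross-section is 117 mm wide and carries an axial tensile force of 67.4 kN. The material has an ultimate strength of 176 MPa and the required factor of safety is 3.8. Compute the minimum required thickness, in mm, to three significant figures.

σ_allow = 176/3.8 = 46.32 MPa.
Required area A = F/σ_allow = 67400/46.32 = 1455 mm².
t = A/w = 1455/117 = 12.44 mm.

t = 12.4 mm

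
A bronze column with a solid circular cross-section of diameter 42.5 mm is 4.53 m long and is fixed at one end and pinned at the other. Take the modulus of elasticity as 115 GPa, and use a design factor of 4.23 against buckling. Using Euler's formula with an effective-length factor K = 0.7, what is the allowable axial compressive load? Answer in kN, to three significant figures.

I = πd⁴/64 = π×42.5⁴/64 = 160100 mm⁴.
Effective length L_e = KL = 0.7×4.53 m = 3171 mm.
Euler critical load P_cr = π²EI/L_e² = π²×115000×160100/3171² = 18080 N.
P_allow = P_cr/n = 18080/4.23 = 4274 N.

P_allow = 4.27 kN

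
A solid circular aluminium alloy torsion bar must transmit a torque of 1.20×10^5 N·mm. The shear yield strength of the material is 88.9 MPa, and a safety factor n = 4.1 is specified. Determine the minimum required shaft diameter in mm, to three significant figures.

Allowable shear stress τ_allow = 88.9/4.1 = 21.68 MPa.
For a solid shaft τ = 16T/(πd³), so d³ = 16T/(π τ_allow) = 16×120000/(π×21.68) = 28190 mm³.
d = (28190)^(1/3) = 30.43 mm.

d = 30.4 mm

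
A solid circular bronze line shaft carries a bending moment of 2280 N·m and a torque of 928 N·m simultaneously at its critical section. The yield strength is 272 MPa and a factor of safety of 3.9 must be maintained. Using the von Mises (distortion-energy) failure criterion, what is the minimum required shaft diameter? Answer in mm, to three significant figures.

σ_allow = σ_y/n = 272/3.9 = 69.74 MPa.
For a solid shaft σ_b = 32M/(πd³) and τ = 16T/(πd³), so the von Mises stress is σ' = (16/πd³)·√(4M²+3T²).
√(4M²+3T²) = √(4×(2.280×10^6)² + 3×(928000)²) = 4.835×10^6 N·mm.
d³ = 16×4.835×10^6/(π×69.74) = 353100 mm³.
d = 70.68 mm.

d = 70.7 mm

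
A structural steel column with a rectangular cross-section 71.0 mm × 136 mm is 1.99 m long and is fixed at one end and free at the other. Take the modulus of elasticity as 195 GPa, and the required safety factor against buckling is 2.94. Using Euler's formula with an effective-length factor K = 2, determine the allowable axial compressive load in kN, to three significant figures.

P_allow = 168 kN

Buckling occurs about the weak axis: I_min = h·b³/12 = 136×71.0³/12 = 4.056×10^6 mm⁴ (b = 71.0 mm is the smaller dimension).
Effective length L_e = KL = 2×1.99 m = 3980 mm.
Euler critical load P_cr = π²EI/L_e² = π²×195000×4.056×10^6/3980² = 492800 N.
P_allow = P_cr/n = 492800/2.94 = 167600 N.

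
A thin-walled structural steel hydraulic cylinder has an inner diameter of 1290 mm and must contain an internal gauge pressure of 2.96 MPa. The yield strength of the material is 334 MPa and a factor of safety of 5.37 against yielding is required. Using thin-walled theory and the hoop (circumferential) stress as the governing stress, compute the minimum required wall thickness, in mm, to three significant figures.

σ_allow = 334/5.37 = 62.20 MPa.
Hoop stress σ_h = pD/(2t), so t = pD/(2σ_allow) = 2.96×1290/(2×62.20) = 30.70 mm.

t = 30.7 mm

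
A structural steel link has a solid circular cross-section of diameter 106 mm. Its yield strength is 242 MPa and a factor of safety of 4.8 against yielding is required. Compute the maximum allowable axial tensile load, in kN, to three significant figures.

σ_allow = 242/4.8 = 50.42 MPa.
A = πd²/4 = π×106²/4 = 8825 mm².
F_allow = σ_allow × A = 50.42×8825 = 444900 N.

F_allow = 445 kN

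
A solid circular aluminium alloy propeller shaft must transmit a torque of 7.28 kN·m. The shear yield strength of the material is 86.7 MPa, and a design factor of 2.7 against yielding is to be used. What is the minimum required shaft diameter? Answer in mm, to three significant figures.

Allowable shear stress τ_allow = 86.7/2.7 = 32.11 MPa.
For a solid shaft τ = 16T/(πd³), so d³ = 16T/(π τ_allow) = 16×7280000/(π×32.11) = 1.155×10^6 mm³.
d = (1.155×10^6)^(1/3) = 104.9 mm.

d = 105 mm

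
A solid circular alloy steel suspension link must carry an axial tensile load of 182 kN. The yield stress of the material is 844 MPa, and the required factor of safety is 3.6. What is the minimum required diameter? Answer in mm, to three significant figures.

d = 31.4 mm

Allowable stress σ_allow = 844/3.6 = 234.4 MPa.
Required area A = F/σ_allow = 182000/234.4 = 776.3 mm².
A = πd²/4 → d = √(4A/π) = 31.44 mm.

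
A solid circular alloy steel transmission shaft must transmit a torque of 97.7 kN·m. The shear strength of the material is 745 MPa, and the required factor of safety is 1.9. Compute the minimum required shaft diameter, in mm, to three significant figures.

d = 108 mm

Allowable shear stress τ_allow = 745/1.9 = 392.1 MPa.
For a solid shaft τ = 16T/(πd³), so d³ = 16T/(π τ_allow) = 16×9.7700×10^7/(π×392.1) = 1.269×10^6 mm³.
d = (1.269×10^6)^(1/3) = 108.3 mm.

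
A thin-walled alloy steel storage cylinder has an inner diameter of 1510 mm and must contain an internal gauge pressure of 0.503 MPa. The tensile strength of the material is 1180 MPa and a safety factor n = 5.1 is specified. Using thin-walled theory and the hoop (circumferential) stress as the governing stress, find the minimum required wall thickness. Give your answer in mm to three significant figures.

σ_allow = 1180/5.1 = 231.4 MPa.
Hoop stress σ_h = pD/(2t), so t = pD/(2σ_allow) = 0.503×1510/(2×231.4) = 1.641 mm.

t = 1.64 mm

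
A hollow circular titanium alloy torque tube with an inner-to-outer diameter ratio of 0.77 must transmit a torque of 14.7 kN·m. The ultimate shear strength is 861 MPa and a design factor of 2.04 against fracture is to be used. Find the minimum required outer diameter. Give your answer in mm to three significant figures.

d_o = 64.9 mm

τ_allow = 861/2.04 = 422.1 MPa.
For a hollow shaft τ = 16T/[πd_o³(1−k⁴)] with k = 0.77, so 1−k⁴ = 0.6485.
d_o³ = 16T/[π τ_allow (1−k⁴)] = 16×1.4700×10^7/(π×422.1×0.6485) = 273500 mm³.
d_o = 64.91 mm.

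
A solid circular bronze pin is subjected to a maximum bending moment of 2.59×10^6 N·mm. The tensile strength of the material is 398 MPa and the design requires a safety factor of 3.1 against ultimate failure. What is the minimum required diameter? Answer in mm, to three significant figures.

σ_allow = 398/3.1 = 128.4 MPa.
For a solid circular section σ = 32M/(πd³), so d³ = 32M/(π σ_allow) = 32×2590000/(π×128.4) = 205500 mm³.
d = 59.01 mm.

d = 59.0 mm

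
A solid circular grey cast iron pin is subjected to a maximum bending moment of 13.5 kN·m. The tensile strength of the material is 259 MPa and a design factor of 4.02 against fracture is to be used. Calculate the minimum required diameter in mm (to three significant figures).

d = 129 mm

σ_allow = 259/4.02 = 64.43 MPa.
For a solid circular section σ = 32M/(πd³), so d³ = 32M/(π σ_allow) = 32×1.3500×10^7/(π×64.43) = 2.134×10^6 mm³.
d = 128.8 mm.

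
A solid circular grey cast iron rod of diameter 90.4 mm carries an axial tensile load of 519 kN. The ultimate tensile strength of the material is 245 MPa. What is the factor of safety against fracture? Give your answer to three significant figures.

A = πd²/4 = 6418 mm².
σ = F/A = 519000/6418 = 80.86 MPa.
n = 245/80.86 = 3.030.

n = 3.03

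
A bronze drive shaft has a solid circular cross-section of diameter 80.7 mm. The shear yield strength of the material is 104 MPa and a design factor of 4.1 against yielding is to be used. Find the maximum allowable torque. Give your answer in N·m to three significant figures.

τ_allow = 104/4.1 = 25.37 MPa.
For a solid shaft T_allow = τ_allow·πd³/16; πd³/16 = π×80.7³/16 = 103200 mm³.
T_allow = 25.37×103200 = 2.618×10^6 N·mm = 2618 N·m.

T_allow = 2620 N·m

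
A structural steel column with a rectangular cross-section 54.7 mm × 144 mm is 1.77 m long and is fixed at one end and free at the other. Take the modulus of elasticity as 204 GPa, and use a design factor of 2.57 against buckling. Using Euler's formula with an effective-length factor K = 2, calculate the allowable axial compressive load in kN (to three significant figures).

Buckling occurs about the weak axis: I_min = h·b³/12 = 144×54.7³/12 = 1.964×10^6 mm⁴ (b = 54.7 mm is the smaller dimension).
Effective length L_e = KL = 2×1.77 m = 3540 mm.
Euler critical load P_cr = π²EI/L_e² = π²×204000×1.964×10^6/3540² = 315500 N.
P_allow = P_cr/n = 315500/2.57 = 122800 N.

P_allow = 123 kN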